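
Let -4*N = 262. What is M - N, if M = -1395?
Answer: -2659/2 ≈ -1329.5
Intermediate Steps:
N = -131/2 (N = -¼*262 = -131/2 ≈ -65.500)
M - N = -1395 - 1*(-131/2) = -1395 + 131/2 = -2659/2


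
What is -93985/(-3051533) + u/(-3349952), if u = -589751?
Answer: 2114489877003/10222489076416 ≈ 0.20685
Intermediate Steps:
-93985/(-3051533) + u/(-3349952) = -93985/(-3051533) - 589751/(-3349952) = -93985*(-1/3051533) - 589751*(-1/3349952) = 93985/3051533 + 589751/3349952 = 2114489877003/10222489076416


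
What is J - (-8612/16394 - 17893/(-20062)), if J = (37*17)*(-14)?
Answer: -206884464919/23492602 ≈ -8806.4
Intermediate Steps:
J = -8806 (J = 629*(-14) = -8806)
J - (-8612/16394 - 17893/(-20062)) = -8806 - (-8612/16394 - 17893/(-20062)) = -8806 - (-8612*1/16394 - 17893*(-1/20062)) = -8806 - (-4306/8197 + 17893/20062) = -8806 - 1*8611707/23492602 = -8806 - 8611707/23492602 = -206884464919/23492602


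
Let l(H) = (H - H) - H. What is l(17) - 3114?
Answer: -3131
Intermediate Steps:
l(H) = -H (l(H) = 0 - H = -H)
l(17) - 3114 = -1*17 - 3114 = -17 - 3114 = -3131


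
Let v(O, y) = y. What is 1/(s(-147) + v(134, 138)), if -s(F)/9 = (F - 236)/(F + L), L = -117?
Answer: 88/10995 ≈ 0.0080036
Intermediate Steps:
s(F) = -9*(-236 + F)/(-117 + F) (s(F) = -9*(F - 236)/(F - 117) = -9*(-236 + F)/(-117 + F))
1/(s(-147) + v(134, 138)) = 1/(9*(236 - 1*(-147))/(-117 - 147) + 138) = 1/(9*(236 + 147)/(-264) + 138) = 1/(9*(-1/264)*383 + 138) = 1/(-1149/88 + 138) = 1/(10995/88) = 88/10995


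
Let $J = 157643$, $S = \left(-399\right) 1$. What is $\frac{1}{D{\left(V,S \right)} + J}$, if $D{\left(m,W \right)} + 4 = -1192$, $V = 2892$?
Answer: $\frac{1}{156447} \approx 6.3919 \cdot 10^{-6}$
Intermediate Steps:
$S = -399$
$D{\left(m,W \right)} = -1196$ ($D{\left(m,W \right)} = -4 - 1192 = -1196$)
$\frac{1}{D{\left(V,S \right)} + J} = \frac{1}{-1196 + 157643} = \frac{1}{156447}$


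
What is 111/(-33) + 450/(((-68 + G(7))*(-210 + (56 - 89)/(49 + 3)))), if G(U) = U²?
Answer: -826951/254353 ≈ -3.2512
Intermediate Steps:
111/(-33) + 450/(((-68 + G(7))*(-210 + (56 - 89)/(49 + 3)))) = 111/(-33) + 450/(((-68 + 7²)*(-210 + (56 - 89)/(49 + 3)))) = 111*(-1/33) + 450/(((-68 + 49)*(-210 - 33/52))) = -37/11 + 450/((-19*(-210 - 33*1/52))) = -37/11 + 450/((-19*(-210 - 33/52))) = -37/11 + 450/((-19*(-10953/52))) = -37/11 + 450/(208107/52) = -37/11 + 450*(52/208107) = -37/11 + 2600/23123 = -826951/254353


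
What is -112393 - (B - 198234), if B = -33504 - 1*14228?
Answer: 133573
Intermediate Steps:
B = -47732 (B = -33504 - 14228 = -47732)
-112393 - (B - 198234) = -112393 - (-47732 - 198234) = -112393 - 1*(-245966) = -112393 + 245966 = 133573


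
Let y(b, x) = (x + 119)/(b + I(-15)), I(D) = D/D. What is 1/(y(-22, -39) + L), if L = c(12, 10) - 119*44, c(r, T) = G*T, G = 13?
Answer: -21/107306 ≈ -0.00019570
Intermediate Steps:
I(D) = 1
c(r, T) = 13*T
y(b, x) = (119 + x)/(1 + b) (y(b, x) = (x + 119)/(b + 1) = (119 + x)/(1 + b))
L = -5106 (L = 13*10 - 119*44 = 130 - 5236 = -5106)
1/(y(-22, -39) + L) = 1/((119 - 39)/(1 - 22) - 5106) = 1/(80/(-21) - 5106) = 1/(-1/21*80 - 5106) = 1/(-80/21 - 5106) = 1/(-107306/21) = -21/107306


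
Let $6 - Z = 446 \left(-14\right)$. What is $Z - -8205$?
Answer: $14455$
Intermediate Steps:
$Z = 6250$ ($Z = 6 - 446 \left(-14\right) = 6 - -6244 = 6 + 6244 = 6250$)
$Z - -8205 = 6250 - -8205 = 6250 + 8205 = 14455$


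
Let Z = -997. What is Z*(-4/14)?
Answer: 1994/7 ≈ 284.86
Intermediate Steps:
Z*(-4/14) = -(-3988)/14 = -997*(-2/7) = 1994/7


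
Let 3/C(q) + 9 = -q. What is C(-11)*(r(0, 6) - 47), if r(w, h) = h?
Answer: -123/2 ≈ -61.500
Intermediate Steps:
C(q) = 3/(-9 - q)
C(-11)*(r(0, 6) - 47) = (-3/(9 - 11))*(6 - 47) = -3/(-2)*(-41) = -3*(-½)*(-41) = (3/2)*(-41) = -123/2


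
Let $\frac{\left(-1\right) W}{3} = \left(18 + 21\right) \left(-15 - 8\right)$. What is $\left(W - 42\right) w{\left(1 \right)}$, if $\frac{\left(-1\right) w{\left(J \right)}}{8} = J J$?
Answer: $-21192$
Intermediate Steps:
$w{\left(J \right)} = - 8 J^{2}$ ($w{\left(J \right)} = - 8 J J = - 8 J^{2}$)
$W = 2691$ ($W = - 3 \left(18 + 21\right) \left(-15 - 8\right) = - 3 \cdot 39 \left(-23\right) = \left(-3\right) \left(-897\right) = 2691$)
$\left(W - 42\right) w{\left(1 \right)} = \left(2691 - 42\right) \left(- 8 \cdot 1^{2}\right) = 2649 \left(\left(-8\right) 1\right) = 2649 \left(-8\right) = -21192$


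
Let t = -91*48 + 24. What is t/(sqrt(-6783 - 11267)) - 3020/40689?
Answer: -3020/40689 + 2172*I*sqrt(2)/95 ≈ -0.074221 + 32.333*I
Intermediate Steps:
t = -4344 (t = -4368 + 24 = -4344)
t/(sqrt(-6783 - 11267)) - 3020/40689 = -4344/sqrt(-6783 - 11267) - 3020/40689 = -4344*(-I*sqrt(2)/190) - 3020*1/40689 = -4344*(-I*sqrt(2)/190) - 3020/40689 = -(-2172)*I*sqrt(2)/95 - 3020/40689 = 2172*I*sqrt(2)/95 - 3020/40689 = -3020/40689 + 2172*I*sqrt(2)/95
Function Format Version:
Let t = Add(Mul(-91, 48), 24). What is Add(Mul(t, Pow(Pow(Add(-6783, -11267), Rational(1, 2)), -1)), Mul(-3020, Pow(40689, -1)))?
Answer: Add(Rational(-3020, 40689), Mul(Rational(2172, 95), I, Pow(2, Rational(1, 2)))) ≈ Add(-0.074221, Mul(32.333, I))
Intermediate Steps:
t = -4344 (t = Add(-4368, 24) = -4344)
Add(Mul(t, Pow(Pow(Add(-6783, -11267), Rational(1, 2)), -1)), Mul(-3020, Pow(40689, -1))) = Add(Mul(-4344, Pow(Pow(Add(-6783, -11267), Rational(1, 2)), -1)), Mul(-3020, Pow(40689, -1))) = Add(Mul(-4344, Pow(Pow(-18050, Rational(1, 2)), -1)), Mul(-3020, Rational(1, 40689))) = Add(Mul(-4344, Pow(Mul(95, I, Pow(2, Rational(1, 2))), -1)), Rational(-3020, 40689)) = Add(Mul(-4344, Mul(Rational(-1, 190), I, Pow(2, Rational(1, 2)))), Rational(-3020, 40689)) = Add(Mul(Rational(2172, 95), I, Pow(2, Rational(1, 2))), Rational(-3020, 40689)) = Add(Rational(-3020, 40689), Mul(Rational(2172, 95), I, Pow(2, Rational(1, 2))))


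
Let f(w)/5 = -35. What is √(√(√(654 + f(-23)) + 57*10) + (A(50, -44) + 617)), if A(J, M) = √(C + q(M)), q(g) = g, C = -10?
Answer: √(617 + √(570 + √479) + 3*I*√6) ≈ 25.325 + 0.1451*I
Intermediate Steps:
f(w) = -175 (f(w) = 5*(-35) = -175)
A(J, M) = √(-10 + M)
√(√(√(654 + f(-23)) + 57*10) + (A(50, -44) + 617)) = √(√(√(654 - 175) + 57*10) + (√(-10 - 44) + 617)) = √(√(√479 + 570) + (√(-54) + 617)) = √(√(570 + √479) + (3*I*√6 + 617)) = √(√(570 + √479) + (617 + 3*I*√6)) = √(617 + √(570 + √479) + 3*I*√6)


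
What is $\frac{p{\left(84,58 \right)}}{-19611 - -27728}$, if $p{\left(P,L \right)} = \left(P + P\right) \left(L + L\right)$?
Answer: $\frac{19488}{8117} \approx 2.4009$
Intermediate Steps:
$p{\left(P,L \right)} = 4 L P$ ($p{\left(P,L \right)} = 2 P 2 L = 4 L P$)
$\frac{p{\left(84,58 \right)}}{-19611 - -27728} = \frac{4 \cdot 58 \cdot 84}{-19611 - -27728} = \frac{19488}{-19611 + 27728} = \frac{19488}{8117}$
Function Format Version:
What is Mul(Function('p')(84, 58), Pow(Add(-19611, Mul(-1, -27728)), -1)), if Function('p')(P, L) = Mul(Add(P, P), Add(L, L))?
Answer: Rational(19488, 8117) ≈ 2.4009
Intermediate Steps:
Function('p')(P, L) = Mul(4, L, P) (Function('p')(P, L) = Mul(Mul(2, P), Mul(2, L)) = Mul(4, L, P))
Mul(Function('p')(84, 58), Pow(Add(-19611, Mul(-1, -27728)), -1)) = Mul(Mul(4, 58, 84), Pow(Add(-19611, Mul(-1, -27728)), -1)) = Mul(19488, Pow(Add(-19611, 27728), -1)) = Mul(19488, Pow(8117, -1)) = Mul(19488, Rational(1, 8117)) = Rational(19488, 8117)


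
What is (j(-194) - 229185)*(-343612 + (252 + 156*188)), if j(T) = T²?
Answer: 60152515568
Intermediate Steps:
(j(-194) - 229185)*(-343612 + (252 + 156*188)) = ((-194)² - 229185)*(-343612 + (252 + 156*188)) = (37636 - 229185)*(-343612 + (252 + 29328)) = -191549*(-343612 + 29580) = -191549*(-314032) = 60152515568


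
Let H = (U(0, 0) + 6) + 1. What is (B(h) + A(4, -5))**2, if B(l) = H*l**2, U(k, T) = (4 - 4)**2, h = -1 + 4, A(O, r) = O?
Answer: 4489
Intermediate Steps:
h = 3
U(k, T) = 0 (U(k, T) = 0**2 = 0)
H = 7 (H = (0 + 6) + 1 = 6 + 1 = 7)
B(l) = 7*l**2
(B(h) + A(4, -5))**2 = (7*3**2 + 4)**2 = (7*9 + 4)**2 = (63 + 4)**2 = 67**2 = 4489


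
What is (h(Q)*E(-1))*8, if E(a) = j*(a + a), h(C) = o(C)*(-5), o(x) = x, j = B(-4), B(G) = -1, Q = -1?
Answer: 80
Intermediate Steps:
j = -1
h(C) = -5*C (h(C) = C*(-5) = -5*C)
E(a) = -2*a (E(a) = -(a + a) = -2*a)
(h(Q)*E(-1))*8 = ((-5*(-1))*(-2*(-1)))*8 = (5*2)*8 = 10*8 = 80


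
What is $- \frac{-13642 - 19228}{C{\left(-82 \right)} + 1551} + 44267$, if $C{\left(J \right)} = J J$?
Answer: $\frac{73268459}{1655} \approx 44271.0$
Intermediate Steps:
$C{\left(J \right)} = J^{2}$
$- \frac{-13642 - 19228}{C{\left(-82 \right)} + 1551} + 44267 = - \frac{-13642 - 19228}{\left(-82\right)^{2} + 1551} + 44267 = - \frac{-32870}{6724 + 1551} + 44267 = - \frac{-32870}{8275} + 44267 = \left(-1\right) \left(- \frac{6574}{1655}\right) + 44267 = \frac{6574}{1655} + 44267 = \frac{73268459}{1655}$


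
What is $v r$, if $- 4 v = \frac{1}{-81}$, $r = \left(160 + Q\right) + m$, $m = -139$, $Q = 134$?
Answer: $\frac{155}{324} \approx 0.47839$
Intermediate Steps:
$r = 155$ ($r = \left(160 + 134\right) - 139 = 294 - 139 = 155$)
$v = \frac{1}{324}$ ($v = - \frac{1}{4 \left(-81\right)} = \left(- \frac{1}{4}\right) \left(- \frac{1}{81}\right) = \frac{1}{324} \approx 0.0030864$)
$v r = \frac{1}{324} \cdot 155 = \frac{155}{324}$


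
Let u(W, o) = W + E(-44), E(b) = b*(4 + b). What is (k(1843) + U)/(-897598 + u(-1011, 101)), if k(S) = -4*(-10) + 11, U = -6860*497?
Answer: 3409369/896849 ≈ 3.8015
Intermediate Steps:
U = -3409420
k(S) = 51 (k(S) = 40 + 11 = 51)
u(W, o) = 1760 + W (u(W, o) = W - 44*(4 - 44) = W - 44*(-40) = W + 1760 = 1760 + W)
(k(1843) + U)/(-897598 + u(-1011, 101)) = (51 - 3409420)/(-897598 + (1760 - 1011)) = -3409369/(-897598 + 749) = -3409369/(-896849) = -3409369*(-1/896849) = 3409369/896849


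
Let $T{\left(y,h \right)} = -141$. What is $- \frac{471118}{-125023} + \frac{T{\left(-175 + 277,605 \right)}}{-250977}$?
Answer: $\frac{39419136843}{10459299157} \approx 3.7688$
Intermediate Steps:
$- \frac{471118}{-125023} + \frac{T{\left(-175 + 277,605 \right)}}{-250977} = - \frac{471118}{-125023} - \frac{141}{-250977} = \left(-471118\right) \left(- \frac{1}{125023}\right) - - \frac{47}{83659} = \frac{471118}{125023} + \frac{47}{83659} = \frac{39419136843}{10459299157}$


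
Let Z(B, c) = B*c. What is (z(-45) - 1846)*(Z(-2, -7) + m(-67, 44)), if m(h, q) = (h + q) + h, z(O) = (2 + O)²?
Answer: -228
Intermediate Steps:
m(h, q) = q + 2*h
(z(-45) - 1846)*(Z(-2, -7) + m(-67, 44)) = ((2 - 45)² - 1846)*(-2*(-7) + (44 + 2*(-67))) = ((-43)² - 1846)*(14 + (44 - 134)) = (1849 - 1846)*(14 - 90) = 3*(-76) = -228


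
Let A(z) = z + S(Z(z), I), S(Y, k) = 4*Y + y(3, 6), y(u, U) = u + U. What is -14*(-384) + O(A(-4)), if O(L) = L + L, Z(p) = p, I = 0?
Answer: 5354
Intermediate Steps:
y(u, U) = U + u
S(Y, k) = 9 + 4*Y (S(Y, k) = 4*Y + (6 + 3) = 4*Y + 9 = 9 + 4*Y)
A(z) = 9 + 5*z (A(z) = z + (9 + 4*z) = 9 + 5*z)
O(L) = 2*L
-14*(-384) + O(A(-4)) = -14*(-384) + 2*(9 + 5*(-4)) = 5376 + 2*(9 - 20) = 5376 + 2*(-11) = 5376 - 22 = 5354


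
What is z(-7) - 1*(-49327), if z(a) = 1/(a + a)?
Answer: 690577/14 ≈ 49327.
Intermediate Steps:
z(a) = 1/(2*a)
z(-7) - 1*(-49327) = (1/2)/(-7) - 1*(-49327) = (1/2)*(-1/7) + 49327 = -1/14 + 49327 = 690577/14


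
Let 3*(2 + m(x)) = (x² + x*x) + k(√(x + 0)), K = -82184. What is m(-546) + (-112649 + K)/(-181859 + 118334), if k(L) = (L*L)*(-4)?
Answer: 12671526583/63525 ≈ 1.9947e+5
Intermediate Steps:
k(L) = -4*L² (k(L) = L²*(-4) = -4*L²)
m(x) = -2 - 4*x/3 + 2*x²/3 (m(x) = -2 + ((x² + x*x) - 4*x)/3 = -2 + ((x² + x²) - 4*x)/3 = -2 + (2*x² - 4*x)/3 = -2 + (-4*x + 2*x²)/3 = -2 + (-4*x/3 + 2*x²/3) = -2 - 4*x/3 + 2*x²/3)
m(-546) + (-112649 + K)/(-181859 + 118334) = (-2 - 4/3*(-546) + (⅔)*(-546)²) + (-112649 - 82184)/(-181859 + 118334) = (-2 + 728 + (⅔)*298116) - 194833/(-63525) = (-2 + 728 + 198744) - 194833*(-1/63525) = 199470 + 194833/63525 = 12671526583/63525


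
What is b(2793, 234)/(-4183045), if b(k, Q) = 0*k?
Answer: 0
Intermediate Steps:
b(k, Q) = 0
b(2793, 234)/(-4183045) = 0/(-4183045) = 0*(-1/4183045) = 0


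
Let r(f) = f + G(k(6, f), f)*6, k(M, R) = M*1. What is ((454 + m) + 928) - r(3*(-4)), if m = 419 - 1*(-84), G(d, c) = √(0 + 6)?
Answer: 1897 - 6*√6 ≈ 1882.3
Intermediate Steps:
k(M, R) = M
G(d, c) = √6
m = 503 (m = 419 + 84 = 503)
r(f) = f + 6*√6 (r(f) = f + √6*6 = f + 6*√6)
((454 + m) + 928) - r(3*(-4)) = ((454 + 503) + 928) - (3*(-4) + 6*√6) = (957 + 928) - (-12 + 6*√6) = 1885 + (12 - 6*√6) = 1897 - 6*√6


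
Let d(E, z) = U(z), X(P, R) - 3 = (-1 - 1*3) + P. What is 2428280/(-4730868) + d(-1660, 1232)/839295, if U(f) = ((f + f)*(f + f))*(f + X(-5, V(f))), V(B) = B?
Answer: 978104080937198/110294273835 ≈ 8868.1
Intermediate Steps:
X(P, R) = -1 + P (X(P, R) = 3 + ((-1 - 1*3) + P) = 3 + ((-1 - 3) + P) = 3 + (-4 + P) = -1 + P)
U(f) = 4*f²*(-6 + f) (U(f) = ((f + f)*(f + f))*(f + (-1 - 5)) = ((2*f)*(2*f))*(f - 6) = (4*f²)*(-6 + f) = 4*f²*(-6 + f))
d(E, z) = 4*z²*(-6 + z)
2428280/(-4730868) + d(-1660, 1232)/839295 = 2428280/(-4730868) + (4*1232²*(-6 + 1232))/839295 = 2428280*(-1/4730868) + (4*1517824*1226)*(1/839295) = -607070/1182717 + 7443408896*(1/839295) = -607070/1182717 + 7443408896/839295 = 978104080937198/110294273835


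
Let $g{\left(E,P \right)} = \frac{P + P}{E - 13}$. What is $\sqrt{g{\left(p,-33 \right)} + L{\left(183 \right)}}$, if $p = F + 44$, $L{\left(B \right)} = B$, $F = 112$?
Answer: $\frac{\sqrt{30849}}{13} \approx 13.511$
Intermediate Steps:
$p = 156$ ($p = 112 + 44 = 156$)
$g{\left(E,P \right)} = \frac{2 P}{-13 + E}$
$\sqrt{g{\left(p,-33 \right)} + L{\left(183 \right)}} = \sqrt{2 \left(-33\right) \frac{1}{-13 + 156} + 183} = \sqrt{2 \left(-33\right) \frac{1}{143} + 183} = \sqrt{- \frac{6}{13} + 183} = \sqrt{\frac{2373}{13}} = \frac{\sqrt{30849}}{13}$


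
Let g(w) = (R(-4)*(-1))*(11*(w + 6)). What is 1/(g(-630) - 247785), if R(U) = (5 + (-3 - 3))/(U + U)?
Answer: -1/246927 ≈ -4.0498e-6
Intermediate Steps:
R(U) = -1/(2*U) (R(U) = (5 - 6)/((2*U)) = -1/(2*U))
g(w) = -33/4 - 11*w/8 (g(w) = (-½/(-4)*(-1))*(11*(w + 6)) = (-½*(-¼)*(-1))*(11*(6 + w)) = ((⅛)*(-1))*(66 + 11*w) = -(66 + 11*w)/8 = -33/4 - 11*w/8)
1/(g(-630) - 247785) = 1/((-33/4 - 11/8*(-630)) - 247785) = 1/((-33/4 + 3465/4) - 247785) = 1/(858 - 247785) = 1/(-246927) = -1/246927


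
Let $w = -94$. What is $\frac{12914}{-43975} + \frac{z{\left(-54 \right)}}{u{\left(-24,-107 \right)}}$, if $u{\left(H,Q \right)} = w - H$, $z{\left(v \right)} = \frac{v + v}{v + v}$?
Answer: $- \frac{189591}{615650} \approx -0.30795$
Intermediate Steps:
$z{\left(v \right)} = 1$ ($z{\left(v \right)} = \frac{2 v}{2 v} = 2 v \frac{1}{2 v} = 1$)
$u{\left(H,Q \right)} = -94 - H$
$\frac{12914}{-43975} + \frac{z{\left(-54 \right)}}{u{\left(-24,-107 \right)}} = \frac{12914}{-43975} + 1 \frac{1}{-94 - -24} = 12914 \left(- \frac{1}{43975}\right) + 1 \frac{1}{-94 + 24} = - \frac{12914}{43975} + 1 \frac{1}{-70} = - \frac{12914}{43975} + 1 \left(- \frac{1}{70}\right) = - \frac{12914}{43975} - \frac{1}{70} = - \frac{189591}{615650}$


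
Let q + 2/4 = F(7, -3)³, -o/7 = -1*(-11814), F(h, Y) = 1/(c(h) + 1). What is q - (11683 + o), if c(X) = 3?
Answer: 4544929/64 ≈ 71015.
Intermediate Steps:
F(h, Y) = ¼ (F(h, Y) = 1/(3 + 1) = 1/4 = ¼)
o = -82698 (o = -(-7)*(-11814) = -7*11814 = -82698)
q = -31/64 (q = -½ + (¼)³ = -½ + 1/64 = -31/64 ≈ -0.48438)
q - (11683 + o) = -31/64 - (11683 - 82698) = -31/64 - 1*(-71015) = -31/64 + 71015 = 4544929/64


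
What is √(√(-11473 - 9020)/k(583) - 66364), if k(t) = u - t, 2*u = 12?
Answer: √(-22094500156 - 5193*I*√253)/577 ≈ 0.00048154 - 257.61*I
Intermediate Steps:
u = 6 (u = (½)*12 = 6)
k(t) = 6 - t
√(√(-11473 - 9020)/k(583) - 66364) = √(√(-11473 - 9020)/(6 - 1*583) - 66364) = √(√(-20493)/(6 - 583) - 66364) = √((9*I*√253)/(-577) - 66364) = √((9*I*√253)*(-1/577) - 66364) = √(-9*I*√253/577 - 66364) = √(-66364 - 9*I*√253/577)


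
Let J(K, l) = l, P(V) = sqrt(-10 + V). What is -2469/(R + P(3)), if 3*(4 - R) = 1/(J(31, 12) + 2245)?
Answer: -64680390531/150630568 + 113194862829*I*sqrt(7)/1054413976 ≈ -429.4 + 284.03*I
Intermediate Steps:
R = 27083/6771 (R = 4 - 1/(3*(12 + 2245)) = 4 - 1/3/2257 = 4 - 1/3*1/2257 = 4 - 1/6771 = 27083/6771 ≈ 3.9999)
-2469/(R + P(3)) = -2469/(27083/6771 + sqrt(-10 + 3)) = -2469/(27083/6771 + sqrt(-7)) = -2469/(27083/6771 + I*sqrt(7))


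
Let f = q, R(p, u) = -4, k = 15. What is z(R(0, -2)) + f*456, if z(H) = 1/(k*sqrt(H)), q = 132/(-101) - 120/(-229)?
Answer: -8257248/23129 - I/30 ≈ -357.01 - 0.033333*I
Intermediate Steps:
q = -18108/23129 (q = 132*(-1/101) - 120*(-1/229) = -132/101 + 120/229 = -18108/23129 ≈ -0.78291)
z(H) = 1/(15*sqrt(H))
f = -18108/23129 ≈ -0.78291
z(R(0, -2)) + f*456 = 1/(15*sqrt(-4)) - 18108/23129*456 = (-I/2)/15 - 8257248/23129 = -I/30 - 8257248/23129 = -8257248/23129 - I/30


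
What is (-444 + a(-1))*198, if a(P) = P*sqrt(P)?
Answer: -87912 - 198*I ≈ -87912.0 - 198.0*I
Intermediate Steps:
a(P) = P**(3/2)
(-444 + a(-1))*198 = (-444 + (-1)**(3/2))*198 = (-444 - I)*198 = -87912 - 198*I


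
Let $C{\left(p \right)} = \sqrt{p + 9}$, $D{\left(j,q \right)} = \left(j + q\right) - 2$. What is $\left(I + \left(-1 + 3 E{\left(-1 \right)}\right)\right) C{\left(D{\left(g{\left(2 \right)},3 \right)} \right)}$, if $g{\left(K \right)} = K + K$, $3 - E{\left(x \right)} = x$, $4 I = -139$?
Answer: $- \frac{95 \sqrt{14}}{4} \approx -88.864$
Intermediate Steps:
$I = - \frac{139}{4}$ ($I = \frac{1}{4} \left(-139\right) = - \frac{139}{4} \approx -34.75$)
$E{\left(x \right)} = 3 - x$
$g{\left(K \right)} = 2 K$
$D{\left(j,q \right)} = -2 + j + q$
$C{\left(p \right)} = \sqrt{9 + p}$
$\left(I + \left(-1 + 3 E{\left(-1 \right)}\right)\right) C{\left(D{\left(g{\left(2 \right)},3 \right)} \right)} = \left(- \frac{139}{4} - \left(1 - 3 \left(3 - -1\right)\right)\right) \sqrt{9 + \left(-2 + 2 \cdot 2 + 3\right)} = \left(- \frac{139}{4} - \left(1 - 3 \left(3 + 1\right)\right)\right) \sqrt{9 + \left(-2 + 4 + 3\right)} = \left(- \frac{139}{4} + \left(-1 + 3 \cdot 4\right)\right) \sqrt{9 + 5} = \left(- \frac{139}{4} + \left(-1 + 12\right)\right) \sqrt{14} = \left(- \frac{139}{4} + 11\right) \sqrt{14} = - \frac{95 \sqrt{14}}{4}$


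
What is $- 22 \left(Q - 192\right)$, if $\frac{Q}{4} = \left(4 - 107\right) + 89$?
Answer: $5456$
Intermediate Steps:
$Q = -56$ ($Q = 4 \left(\left(4 - 107\right) + 89\right) = 4 \left(-103 + 89\right) = 4 \left(-14\right) = -56$)
$- 22 \left(Q - 192\right) = - 22 \left(-56 - 192\right) = \left(-22\right) \left(-248\right) = 5456$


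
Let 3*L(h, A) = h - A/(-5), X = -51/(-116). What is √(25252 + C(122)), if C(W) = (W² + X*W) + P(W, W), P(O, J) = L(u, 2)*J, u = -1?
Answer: √3377896510/290 ≈ 200.41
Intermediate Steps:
X = 51/116 (X = -51*(-1/116) = 51/116 ≈ 0.43966)
L(h, A) = h/3 + A/15 (L(h, A) = (h - A/(-5))/3 = (h - A*(-1)/5)/3 = (h - (-1)*A/5)/3 = (h + A/5)/3 = h/3 + A/15)
P(O, J) = -J/5 (P(O, J) = ((⅓)*(-1) + (1/15)*2)*J = (-⅓ + 2/15)*J = -J/5)
C(W) = W² + 139*W/580 (C(W) = (W² + 51*W/116) - W/5 = W² + 139*W/580)
√(25252 + C(122)) = √(25252 + (1/580)*122*(139 + 580*122)) = √(25252 + (1/580)*122*(139 + 70760)) = √(25252 + (1/580)*122*70899) = √(25252 + 4324839/290) = √(11647919/290) = √3377896510/290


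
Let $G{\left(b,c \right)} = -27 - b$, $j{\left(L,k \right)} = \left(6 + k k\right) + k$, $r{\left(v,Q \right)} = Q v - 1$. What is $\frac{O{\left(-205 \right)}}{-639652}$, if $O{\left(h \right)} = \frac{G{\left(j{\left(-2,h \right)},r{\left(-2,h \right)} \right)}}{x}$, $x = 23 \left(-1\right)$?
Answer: $- \frac{41853}{14711996} \approx -0.0028448$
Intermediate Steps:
$r{\left(v,Q \right)} = -1 + Q v$
$j{\left(L,k \right)} = 6 + k + k^{2}$ ($j{\left(L,k \right)} = \left(6 + k^{2}\right) + k = 6 + k + k^{2}$)
$x = -23$
$O{\left(h \right)} = \frac{33}{23} + \frac{h}{23} + \frac{h^{2}}{23}$ ($O{\left(h \right)} = \frac{-27 - \left(6 + h + h^{2}\right)}{-23} = \left(-27 - \left(6 + h + h^{2}\right)\right) \left(- \frac{1}{23}\right) = \left(-33 - h - h^{2}\right) \left(- \frac{1}{23}\right) = \frac{33}{23} + \frac{h}{23} + \frac{h^{2}}{23}$)
$\frac{O{\left(-205 \right)}}{-639652} = \frac{\frac{33}{23} + \frac{1}{23} \left(-205\right) + \frac{\left(-205\right)^{2}}{23}}{-639652} = \left(\frac{33}{23} - \frac{205}{23} + \frac{1}{23} \cdot 42025\right) \left(- \frac{1}{639652}\right) = \left(\frac{33}{23} - \frac{205}{23} + \frac{42025}{23}\right) \left(- \frac{1}{639652}\right) = \frac{41853}{23} \left(- \frac{1}{639652}\right) = - \frac{41853}{14711996}$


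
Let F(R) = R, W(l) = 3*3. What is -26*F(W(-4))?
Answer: -234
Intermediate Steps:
W(l) = 9
-26*F(W(-4)) = -26*9 = -234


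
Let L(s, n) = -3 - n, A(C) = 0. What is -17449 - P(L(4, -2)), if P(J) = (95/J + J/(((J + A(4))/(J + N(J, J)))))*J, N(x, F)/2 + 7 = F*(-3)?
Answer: -17553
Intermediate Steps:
N(x, F) = -14 - 6*F (N(x, F) = -14 + 2*(F*(-3)) = -14 + 2*(-3*F) = -14 - 6*F)
P(J) = J*(-14 - 5*J + 95/J) (P(J) = (95/J + J/(((J + 0)/(J + (-14 - 6*J)))))*J = (95/J + J/((J/(-14 - 5*J))))*J = (95/J + J*((-14 - 5*J)/J))*J = (95/J + (-14 - 5*J))*J = (-14 - 5*J + 95/J)*J = J*(-14 - 5*J + 95/J))
-17449 - P(L(4, -2)) = -17449 - (95 - 14*(-3 - 1*(-2)) - 5*(-3 - 1*(-2))²) = -17449 - (95 - 14*(-3 + 2) - 5*(-3 + 2)²) = -17449 - (95 - 14*(-1) - 5*(-1)²) = -17449 - (95 + 14 - 5*1) = -17449 - (95 + 14 - 5) = -17449 - 1*104 = -17449 - 104 = -17553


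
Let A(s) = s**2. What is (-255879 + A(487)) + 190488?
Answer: 171778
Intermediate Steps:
(-255879 + A(487)) + 190488 = (-255879 + 487**2) + 190488 = (-255879 + 237169) + 190488 = -18710 + 190488 = 171778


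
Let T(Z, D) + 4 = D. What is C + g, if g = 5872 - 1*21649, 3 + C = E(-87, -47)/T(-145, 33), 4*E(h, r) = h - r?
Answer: -457630/29 ≈ -15780.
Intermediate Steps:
T(Z, D) = -4 + D
E(h, r) = -r/4 + h/4 (E(h, r) = (h - r)/4 = -r/4 + h/4)
C = -97/29 (C = -3 + (-¼*(-47) + (¼)*(-87))/(-4 + 33) = -3 + (47/4 - 87/4)/29 = -3 - 10*1/29 = -3 - 10/29 = -97/29 ≈ -3.3448)
g = -15777 (g = 5872 - 21649 = -15777)
C + g = -97/29 - 15777 = -457630/29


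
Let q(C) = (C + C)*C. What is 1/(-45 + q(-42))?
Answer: 1/3483 ≈ 0.00028711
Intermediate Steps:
q(C) = 2*C**2 (q(C) = (2*C)*C = 2*C**2)
1/(-45 + q(-42)) = 1/(-45 + 2*(-42)**2) = 1/(-45 + 2*1764) = 1/(-45 + 3528) = 1/3483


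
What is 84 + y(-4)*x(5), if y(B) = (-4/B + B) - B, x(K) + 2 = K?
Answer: 87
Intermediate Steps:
x(K) = -2 + K
y(B) = -4/B (y(B) = (B - 4/B) - B = -4/B)
84 + y(-4)*x(5) = 84 + (-4/(-4))*(-2 + 5) = 84 - 4*(-¼)*3 = 84 + 1*3 = 84 + 3 = 87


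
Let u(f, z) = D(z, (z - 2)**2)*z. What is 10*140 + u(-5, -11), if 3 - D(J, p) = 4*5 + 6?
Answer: 1653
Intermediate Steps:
D(J, p) = -23 (D(J, p) = 3 - (4*5 + 6) = 3 - (20 + 6) = 3 - 1*26 = 3 - 26 = -23)
u(f, z) = -23*z
10*140 + u(-5, -11) = 10*140 - 23*(-11) = 1400 + 253 = 1653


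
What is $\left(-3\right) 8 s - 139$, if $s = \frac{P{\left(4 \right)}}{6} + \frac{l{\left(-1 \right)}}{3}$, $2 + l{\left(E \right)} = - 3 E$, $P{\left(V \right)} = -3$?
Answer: $-135$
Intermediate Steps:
$l{\left(E \right)} = -2 - 3 E$
$s = - \frac{1}{6}$ ($s = - \frac{3}{6} + \frac{-2 - -3}{3} = \left(-3\right) \frac{1}{6} + \left(-2 + 3\right) \frac{1}{3} = - \frac{1}{2} + 1 \cdot \frac{1}{3} = - \frac{1}{2} + \frac{1}{3} = - \frac{1}{6} \approx -0.16667$)
$\left(-3\right) 8 s - 139 = \left(-3\right) 8 \left(- \frac{1}{6}\right) - 139 = \left(-24\right) \left(- \frac{1}{6}\right) - 139 = 4 - 139 = -135$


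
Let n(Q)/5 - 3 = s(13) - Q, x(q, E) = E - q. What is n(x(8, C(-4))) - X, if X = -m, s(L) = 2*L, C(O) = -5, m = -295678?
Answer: -295468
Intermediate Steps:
X = 295678 (X = -1*(-295678) = 295678)
n(Q) = 145 - 5*Q (n(Q) = 15 + 5*(2*13 - Q) = 15 + 5*(26 - Q) = 15 + (130 - 5*Q) = 145 - 5*Q)
n(x(8, C(-4))) - X = (145 - 5*(-5 - 1*8)) - 1*295678 = (145 - 5*(-5 - 8)) - 295678 = (145 - 5*(-13)) - 295678 = (145 + 65) - 295678 = 210 - 295678 = -295468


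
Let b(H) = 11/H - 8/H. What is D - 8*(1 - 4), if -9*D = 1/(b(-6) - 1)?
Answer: 650/27 ≈ 24.074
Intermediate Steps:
b(H) = 3/H
D = 2/27 (D = -1/(9*(3/(-6) - 1)) = -1/(9*(3*(-1/6) - 1)) = -1/(9*(-1/2 - 1)) = -1/(9*(-3/2)) = -1/9*(-2/3) = 2/27 ≈ 0.074074)
D - 8*(1 - 4) = 2/27 - 8*(1 - 4) = 2/27 - 8*(-3) = 2/27 + 24 = 650/27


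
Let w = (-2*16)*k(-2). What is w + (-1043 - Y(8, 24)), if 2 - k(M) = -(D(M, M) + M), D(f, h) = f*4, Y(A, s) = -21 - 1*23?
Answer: -743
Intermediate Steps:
Y(A, s) = -44 (Y(A, s) = -21 - 23 = -44)
D(f, h) = 4*f
k(M) = 2 + 5*M (k(M) = 2 - (-1)*(4*M + M) = 2 - (-1)*5*M = 2 - (-5)*M = 2 + 5*M)
w = 256 (w = (-2*16)*(2 + 5*(-2)) = -32*(2 - 10) = -32*(-8) = 256)
w + (-1043 - Y(8, 24)) = 256 + (-1043 - 1*(-44)) = 256 + (-1043 + 44) = 256 - 999 = -743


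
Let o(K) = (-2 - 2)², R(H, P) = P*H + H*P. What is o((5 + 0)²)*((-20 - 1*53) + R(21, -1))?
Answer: -1840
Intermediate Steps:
R(H, P) = 2*H*P (R(H, P) = H*P + H*P = 2*H*P)
o(K) = 16 (o(K) = (-4)² = 16)
o((5 + 0)²)*((-20 - 1*53) + R(21, -1)) = 16*((-20 - 1*53) + 2*21*(-1)) = 16*((-20 - 53) - 42) = 16*(-73 - 42) = 16*(-115) = -1840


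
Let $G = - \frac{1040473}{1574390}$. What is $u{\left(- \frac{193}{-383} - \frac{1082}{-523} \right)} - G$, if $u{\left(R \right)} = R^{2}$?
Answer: $\frac{459874856436472263}{63170344928331590} \approx 7.2799$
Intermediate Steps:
$G = - \frac{1040473}{1574390}$ ($G = \left(-1040473\right) \frac{1}{1574390} = - \frac{1040473}{1574390} \approx -0.66087$)
$u{\left(- \frac{193}{-383} - \frac{1082}{-523} \right)} - G = \left(- \frac{193}{-383} - \frac{1082}{-523}\right)^{2} - - \frac{1040473}{1574390} = \left(\left(-193\right) \left(- \frac{1}{383}\right) - - \frac{1082}{523}\right)^{2} + \frac{1040473}{1574390} = \left(\frac{193}{383} + \frac{1082}{523}\right)^{2} + \frac{1040473}{1574390} = \left(\frac{515345}{200309}\right)^{2} + \frac{1040473}{1574390} = \frac{265580469025}{40123695481} + \frac{1040473}{1574390} = \frac{459874856436472263}{63170344928331590}$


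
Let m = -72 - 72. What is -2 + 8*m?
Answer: -1154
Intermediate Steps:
m = -144
-2 + 8*m = -2 + 8*(-144) = -2 - 1152 = -1154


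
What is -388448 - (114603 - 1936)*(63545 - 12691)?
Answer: -5729956066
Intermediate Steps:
-388448 - (114603 - 1936)*(63545 - 12691) = -388448 - 112667*50854 = -388448 - 1*5729567618 = -388448 - 5729567618 = -5729956066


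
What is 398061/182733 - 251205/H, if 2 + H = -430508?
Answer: 14484845625/5244558922 ≈ 2.7619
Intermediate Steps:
H = -430510 (H = -2 - 430508 = -430510)
398061/182733 - 251205/H = 398061/182733 - 251205/(-430510) = 398061*(1/182733) - 251205*(-1/430510) = 132687/60911 + 50241/86102 = 14484845625/5244558922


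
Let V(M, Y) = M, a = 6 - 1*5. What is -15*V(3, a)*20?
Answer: -900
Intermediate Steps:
a = 1 (a = 6 - 5 = 1)
-15*V(3, a)*20 = -15*3*20 = -45*20 = -900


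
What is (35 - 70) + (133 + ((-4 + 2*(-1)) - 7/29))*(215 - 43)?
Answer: 631257/29 ≈ 21767.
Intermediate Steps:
(35 - 70) + (133 + ((-4 + 2*(-1)) - 7/29))*(215 - 43) = -35 + (133 + ((-4 - 2) - 7/29))*172 = -35 + (133 + (-6 - 1*7/29))*172 = -35 + (133 + (-6 - 7/29))*172 = -35 + (133 - 181/29)*172 = -35 + (3676/29)*172 = -35 + 632272/29 = 631257/29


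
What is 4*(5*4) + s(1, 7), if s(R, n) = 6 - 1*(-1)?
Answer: 87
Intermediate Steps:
s(R, n) = 7 (s(R, n) = 6 + 1 = 7)
4*(5*4) + s(1, 7) = 4*(5*4) + 7 = 4*20 + 7 = 80 + 7 = 87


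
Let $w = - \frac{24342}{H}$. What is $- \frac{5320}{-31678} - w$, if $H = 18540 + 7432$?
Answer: $\frac{227319229}{205685254} \approx 1.1052$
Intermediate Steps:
$H = 25972$
$w = - \frac{12171}{12986}$ ($w = - \frac{24342}{25972} = \left(-24342\right) \frac{1}{25972} = - \frac{12171}{12986} \approx -0.93724$)
$- \frac{5320}{-31678} - w = - \frac{5320}{-31678} - - \frac{12171}{12986} = \left(-5320\right) \left(- \frac{1}{31678}\right) + \frac{12171}{12986} = \frac{2660}{15839} + \frac{12171}{12986} = \frac{227319229}{205685254}$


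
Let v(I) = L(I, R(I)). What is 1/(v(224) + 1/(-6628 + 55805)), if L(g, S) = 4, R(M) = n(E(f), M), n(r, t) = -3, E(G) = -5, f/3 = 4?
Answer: 49177/196709 ≈ 0.25000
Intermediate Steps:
f = 12 (f = 3*4 = 12)
R(M) = -3
v(I) = 4
1/(v(224) + 1/(-6628 + 55805)) = 1/(4 + 1/(-6628 + 55805)) = 1/(4 + 1/49177) = 1/(196709/49177) = 49177/196709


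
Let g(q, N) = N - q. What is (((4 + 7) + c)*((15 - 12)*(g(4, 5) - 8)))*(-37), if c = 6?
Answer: 13209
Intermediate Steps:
(((4 + 7) + c)*((15 - 12)*(g(4, 5) - 8)))*(-37) = (((4 + 7) + 6)*((15 - 12)*((5 - 1*4) - 8)))*(-37) = ((11 + 6)*(3*((5 - 4) - 8)))*(-37) = (17*(3*(1 - 8)))*(-37) = (17*(3*(-7)))*(-37) = (17*(-21))*(-37) = -357*(-37) = 13209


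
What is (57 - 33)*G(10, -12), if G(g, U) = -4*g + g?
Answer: -720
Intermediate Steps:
G(g, U) = -3*g
(57 - 33)*G(10, -12) = (57 - 33)*(-3*10) = 24*(-30) = -720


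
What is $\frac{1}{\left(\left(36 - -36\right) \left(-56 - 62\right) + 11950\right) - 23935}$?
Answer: $- \frac{1}{20481} \approx -4.8826 \cdot 10^{-5}$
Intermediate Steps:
$\frac{1}{\left(\left(36 - -36\right) \left(-56 - 62\right) + 11950\right) - 23935} = \frac{1}{\left(\left(36 + 36\right) \left(-118\right) + 11950\right) - 23935} = \frac{1}{\left(72 \left(-118\right) + 11950\right) - 23935} = \frac{1}{\left(-8496 + 11950\right) - 23935} = \frac{1}{3454 - 23935} = \frac{1}{-20481} = - \frac{1}{20481}$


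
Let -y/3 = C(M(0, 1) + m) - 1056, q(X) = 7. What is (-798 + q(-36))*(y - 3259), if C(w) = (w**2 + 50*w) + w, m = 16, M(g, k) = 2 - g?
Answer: 3019247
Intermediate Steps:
C(w) = w**2 + 51*w
y = -558 (y = -3*(((2 - 1*0) + 16)*(51 + ((2 - 1*0) + 16)) - 1056) = -3*(((2 + 0) + 16)*(51 + ((2 + 0) + 16)) - 1056) = -3*((2 + 16)*(51 + (2 + 16)) - 1056) = -3*(18*(51 + 18) - 1056) = -3*(18*69 - 1056) = -3*(1242 - 1056) = -3*186 = -558)
(-798 + q(-36))*(y - 3259) = (-798 + 7)*(-558 - 3259) = -791*(-3817) = 3019247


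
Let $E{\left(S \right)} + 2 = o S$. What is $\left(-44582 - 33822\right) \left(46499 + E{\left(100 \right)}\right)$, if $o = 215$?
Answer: $-5331236788$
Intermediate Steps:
$E{\left(S \right)} = -2 + 215 S$
$\left(-44582 - 33822\right) \left(46499 + E{\left(100 \right)}\right) = \left(-44582 - 33822\right) \left(46499 + \left(-2 + 215 \cdot 100\right)\right) = - 78404 \left(46499 + \left(-2 + 21500\right)\right) = - 78404 \left(46499 + 21498\right) = \left(-78404\right) 67997 = -5331236788$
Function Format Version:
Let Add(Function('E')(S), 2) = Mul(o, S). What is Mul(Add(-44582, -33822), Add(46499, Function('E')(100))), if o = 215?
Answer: -5331236788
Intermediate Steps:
Function('E')(S) = Add(-2, Mul(215, S))
Mul(Add(-44582, -33822), Add(46499, Function('E')(100))) = Mul(Add(-44582, -33822), Add(46499, Add(-2, Mul(215, 100)))) = Mul(-78404, Add(46499, Add(-2, 21500))) = Mul(-78404, Add(46499, 21498)) = Mul(-78404, 67997) = -5331236788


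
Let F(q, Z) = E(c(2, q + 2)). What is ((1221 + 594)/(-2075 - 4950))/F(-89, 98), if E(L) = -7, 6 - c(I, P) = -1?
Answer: 363/9835 ≈ 0.036909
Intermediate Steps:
c(I, P) = 7 (c(I, P) = 6 - 1*(-1) = 6 + 1 = 7)
F(q, Z) = -7
((1221 + 594)/(-2075 - 4950))/F(-89, 98) = ((1221 + 594)/(-2075 - 4950))/(-7) = (1815/(-7025))*(-⅐) = (1815*(-1/7025))*(-⅐) = -363/1405*(-⅐) = 363/9835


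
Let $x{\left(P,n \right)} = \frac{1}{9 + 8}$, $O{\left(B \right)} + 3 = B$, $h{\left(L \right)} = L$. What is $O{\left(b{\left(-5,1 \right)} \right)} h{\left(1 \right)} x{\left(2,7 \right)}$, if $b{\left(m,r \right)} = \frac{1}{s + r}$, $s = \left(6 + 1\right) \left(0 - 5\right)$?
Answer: $- \frac{103}{578} \approx -0.1782$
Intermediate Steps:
$s = -35$ ($s = 7 \left(-5\right) = -35$)
$b{\left(m,r \right)} = \frac{1}{-35 + r}$
$O{\left(B \right)} = -3 + B$
$x{\left(P,n \right)} = \frac{1}{17}$
$O{\left(b{\left(-5,1 \right)} \right)} h{\left(1 \right)} x{\left(2,7 \right)} = \left(-3 + \frac{1}{-35 + 1}\right) 1 \cdot \frac{1}{17} = \left(-3 + \frac{1}{-34}\right) 1 \cdot \frac{1}{17} = \left(-3 - \frac{1}{34}\right) 1 \cdot \frac{1}{17} = \left(- \frac{103}{34}\right) 1 \cdot \frac{1}{17} = \left(- \frac{103}{34}\right) \frac{1}{17} = - \frac{103}{578}$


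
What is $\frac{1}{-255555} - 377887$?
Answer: $- \frac{96570912286}{255555} \approx -3.7789 \cdot 10^{5}$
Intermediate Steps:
$\frac{1}{-255555} - 377887 = - \frac{1}{255555} - 377887 = - \frac{96570912286}{255555}$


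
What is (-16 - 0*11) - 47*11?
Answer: -533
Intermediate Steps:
(-16 - 0*11) - 47*11 = (-16 - 1*0) - 517 = (-16 + 0) - 517 = -16 - 517 = -533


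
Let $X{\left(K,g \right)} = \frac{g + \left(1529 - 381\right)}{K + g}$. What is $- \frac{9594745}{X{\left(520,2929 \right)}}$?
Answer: $- \frac{33092275505}{4077} \approx -8.1168 \cdot 10^{6}$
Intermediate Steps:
$X{\left(K,g \right)} = \frac{1148 + g}{K + g}$ ($X{\left(K,g \right)} = \frac{g + \left(1529 - 381\right)}{K + g} = \frac{g + 1148}{K + g} = \frac{1148 + g}{K + g}$)
$- \frac{9594745}{X{\left(520,2929 \right)}} = - \frac{9594745}{\frac{1}{520 + 2929} \left(1148 + 2929\right)} = - \frac{9594745}{\frac{1}{3449} \cdot 4077} = - \frac{9594745}{\frac{4077}{3449}} = \left(-9594745\right) \frac{3449}{4077} = - \frac{33092275505}{4077}$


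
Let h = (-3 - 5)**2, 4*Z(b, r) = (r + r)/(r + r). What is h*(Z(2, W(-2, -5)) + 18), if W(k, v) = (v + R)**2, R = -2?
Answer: 1168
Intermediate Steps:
W(k, v) = (-2 + v)**2 (W(k, v) = (v - 2)**2 = (-2 + v)**2)
Z(b, r) = 1/4 (Z(b, r) = ((r + r)/(r + r))/4 = ((2*r)/((2*r)))/4 = ((2*r)*(1/(2*r)))/4 = (1/4)*1 = 1/4)
h = 64 (h = (-8)**2 = 64)
h*(Z(2, W(-2, -5)) + 18) = 64*(1/4 + 18) = 64*(73/4) = 1168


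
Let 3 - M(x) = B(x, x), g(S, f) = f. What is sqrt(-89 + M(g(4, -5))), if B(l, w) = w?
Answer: 9*I ≈ 9.0*I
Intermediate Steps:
M(x) = 3 - x
sqrt(-89 + M(g(4, -5))) = sqrt(-89 + (3 - 1*(-5))) = sqrt(-89 + (3 + 5)) = sqrt(-89 + 8) = sqrt(-81) = 9*I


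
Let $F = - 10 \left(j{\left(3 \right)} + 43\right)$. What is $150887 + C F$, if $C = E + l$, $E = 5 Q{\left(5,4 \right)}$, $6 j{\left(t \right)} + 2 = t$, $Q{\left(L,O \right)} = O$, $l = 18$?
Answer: $\frac{403451}{3} \approx 1.3448 \cdot 10^{5}$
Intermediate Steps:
$j{\left(t \right)} = - \frac{1}{3} + \frac{t}{6}$
$E = 20$ ($E = 5 \cdot 4 = 20$)
$C = 38$ ($C = 20 + 18 = 38$)
$F = - \frac{1295}{3}$ ($F = - 10 \left(\left(- \frac{1}{3} + \frac{1}{6} \cdot 3\right) + 43\right) = - 10 \left(\left(- \frac{1}{3} + \frac{1}{2}\right) + 43\right) = - 10 \left(\frac{1}{6} + 43\right) = \left(-10\right) \frac{259}{6} = - \frac{1295}{3} \approx -431.67$)
$150887 + C F = 150887 + 38 \left(- \frac{1295}{3}\right) = 150887 - \frac{49210}{3} = \frac{403451}{3}$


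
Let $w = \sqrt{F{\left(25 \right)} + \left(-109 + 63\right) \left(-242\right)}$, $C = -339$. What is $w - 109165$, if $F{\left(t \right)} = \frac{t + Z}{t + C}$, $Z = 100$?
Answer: $-109165 + \frac{\sqrt{1097531422}}{314} \approx -1.0906 \cdot 10^{5}$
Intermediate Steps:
$F{\left(t \right)} = \frac{100 + t}{-339 + t}$ ($F{\left(t \right)} = \frac{t + 100}{t - 339} = \frac{100 + t}{-339 + t}$)
$w = \frac{\sqrt{1097531422}}{314}$ ($w = \sqrt{\frac{100 + 25}{-339 + 25} + \left(-109 + 63\right) \left(-242\right)} = \sqrt{\frac{1}{-314} \cdot 125 - -11132} = \sqrt{\left(- \frac{1}{314}\right) 125 + 11132} = \sqrt{- \frac{125}{314} + 11132} = \sqrt{\frac{3495323}{314}} = \frac{\sqrt{1097531422}}{314} \approx 105.51$)
$w - 109165 = \frac{\sqrt{1097531422}}{314} - 109165 = -109165 + \frac{\sqrt{1097531422}}{314}$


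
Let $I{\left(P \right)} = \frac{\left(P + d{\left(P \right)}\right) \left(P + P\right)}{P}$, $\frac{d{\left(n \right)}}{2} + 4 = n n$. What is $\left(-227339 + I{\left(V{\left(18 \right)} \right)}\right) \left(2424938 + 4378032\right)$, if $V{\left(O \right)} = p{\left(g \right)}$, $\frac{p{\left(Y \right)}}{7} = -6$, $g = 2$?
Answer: $-1499258937510$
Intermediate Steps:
$p{\left(Y \right)} = -42$ ($p{\left(Y \right)} = 7 \left(-6\right) = -42$)
$V{\left(O \right)} = -42$
$d{\left(n \right)} = -8 + 2 n^{2}$ ($d{\left(n \right)} = -8 + 2 n n = -8 + 2 n^{2}$)
$I{\left(P \right)} = -16 + 2 P + 4 P^{2}$ ($I{\left(P \right)} = \frac{\left(P + \left(-8 + 2 P^{2}\right)\right) \left(P + P\right)}{P} = \frac{\left(-8 + P + 2 P^{2}\right) 2 P}{P} = \frac{2 P \left(-8 + P + 2 P^{2}\right)}{P} = -16 + 2 P + 4 P^{2}$)
$\left(-227339 + I{\left(V{\left(18 \right)} \right)}\right) \left(2424938 + 4378032\right) = \left(-227339 + \left(-16 + 2 \left(-42\right) + 4 \left(-42\right)^{2}\right)\right) \left(2424938 + 4378032\right) = \left(-227339 - -6956\right) 6802970 = \left(-227339 + 6956\right) 6802970 = \left(-220383\right) 6802970 = -1499258937510$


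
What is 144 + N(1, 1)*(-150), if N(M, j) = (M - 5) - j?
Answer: 894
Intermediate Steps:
N(M, j) = -5 + M - j (N(M, j) = (-5 + M) - j = -5 + M - j)
144 + N(1, 1)*(-150) = 144 + (-5 + 1 - 1*1)*(-150) = 144 + (-5 + 1 - 1)*(-150) = 144 - 5*(-150) = 144 + 750 = 894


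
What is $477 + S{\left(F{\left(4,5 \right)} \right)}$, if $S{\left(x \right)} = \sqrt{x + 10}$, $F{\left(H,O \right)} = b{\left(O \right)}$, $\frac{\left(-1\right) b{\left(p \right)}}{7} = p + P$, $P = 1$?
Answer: $477 + 4 i \sqrt{2} \approx 477.0 + 5.6569 i$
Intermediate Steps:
$b{\left(p \right)} = -7 - 7 p$ ($b{\left(p \right)} = - 7 \left(p + 1\right) = - 7 \left(1 + p\right) = -7 - 7 p$)
$F{\left(H,O \right)} = -7 - 7 O$
$S{\left(x \right)} = \sqrt{10 + x}$
$477 + S{\left(F{\left(4,5 \right)} \right)} = 477 + \sqrt{10 - 42} = 477 + \sqrt{-32} = 477 + 4 i \sqrt{2}$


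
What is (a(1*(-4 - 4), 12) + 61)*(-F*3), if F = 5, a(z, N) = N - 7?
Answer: -990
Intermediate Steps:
a(z, N) = -7 + N
(a(1*(-4 - 4), 12) + 61)*(-F*3) = ((-7 + 12) + 61)*(-1*5*3) = (5 + 61)*(-5*3) = 66*(-15) = -990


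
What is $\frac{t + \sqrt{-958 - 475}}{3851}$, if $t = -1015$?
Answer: $- \frac{1015}{3851} + \frac{i \sqrt{1433}}{3851} \approx -0.26357 + 0.0098299 i$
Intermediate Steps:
$\frac{t + \sqrt{-958 - 475}}{3851} = \frac{-1015 + \sqrt{-958 - 475}}{3851} = \left(-1015 + \sqrt{-1433}\right) \frac{1}{3851} = \left(-1015 + i \sqrt{1433}\right) \frac{1}{3851} = - \frac{1015}{3851} + \frac{i \sqrt{1433}}{3851}$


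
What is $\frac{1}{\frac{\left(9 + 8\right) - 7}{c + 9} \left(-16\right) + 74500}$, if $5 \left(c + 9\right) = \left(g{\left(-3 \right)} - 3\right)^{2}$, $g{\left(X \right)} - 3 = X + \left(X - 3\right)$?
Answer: $\frac{81}{6033700} \approx 1.3425 \cdot 10^{-5}$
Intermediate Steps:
$g{\left(X \right)} = 2 X$ ($g{\left(X \right)} = 3 + \left(X + \left(X - 3\right)\right) = 3 + \left(X + \left(-3 + X\right)\right) = 3 + \left(-3 + 2 X\right) = 2 X$)
$c = \frac{36}{5}$ ($c = -9 + \frac{\left(2 \left(-3\right) - 3\right)^{2}}{5} = -9 + \frac{\left(-6 - 3\right)^{2}}{5} = -9 + \frac{\left(-9\right)^{2}}{5} = -9 + \frac{1}{5} \cdot 81 = -9 + \frac{81}{5} = \frac{36}{5} \approx 7.2$)
$\frac{1}{\frac{\left(9 + 8\right) - 7}{c + 9} \left(-16\right) + 74500} = \frac{1}{\frac{\left(9 + 8\right) - 7}{\frac{36}{5} + 9} \left(-16\right) + 74500} = \frac{1}{\frac{17 - 7}{\frac{81}{5}} \left(-16\right) + 74500} = \frac{1}{10 \cdot \frac{5}{81} \left(-16\right) + 74500} = \frac{1}{\frac{50}{81} \left(-16\right) + 74500} = \frac{1}{- \frac{800}{81} + 74500} = \frac{1}{\frac{6033700}{81}} = \frac{81}{6033700}$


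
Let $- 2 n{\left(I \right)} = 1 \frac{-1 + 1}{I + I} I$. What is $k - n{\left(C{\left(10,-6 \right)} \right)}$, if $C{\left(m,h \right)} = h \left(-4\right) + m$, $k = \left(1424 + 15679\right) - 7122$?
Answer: $9981$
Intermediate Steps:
$k = 9981$ ($k = 17103 - 7122 = 9981$)
$C{\left(m,h \right)} = m - 4 h$ ($C{\left(m,h \right)} = - 4 h + m = m - 4 h$)
$n{\left(I \right)} = 0$ ($n{\left(I \right)} = - \frac{1 \frac{-1 + 1}{I + I} I}{2} = - \frac{1 \frac{0}{2 I} I}{2} = - \frac{1 \cdot 0 \frac{1}{2 I} I}{2} = - \frac{1 \cdot 0 I}{2} = - \frac{0 I}{2} = \left(- \frac{1}{2}\right) 0 = 0$)
$k - n{\left(C{\left(10,-6 \right)} \right)} = 9981 - 0 = 9981 + 0 = 9981$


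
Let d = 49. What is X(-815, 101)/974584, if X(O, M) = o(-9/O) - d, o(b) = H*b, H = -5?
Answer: -1999/39714298 ≈ -5.0334e-5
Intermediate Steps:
o(b) = -5*b
X(O, M) = -49 + 45/O (X(O, M) = -(-45)/O - 1*49 = 45/O - 49 = -49 + 45/O)
X(-815, 101)/974584 = (-49 + 45/(-815))/974584 = (-49 + 45*(-1/815))*(1/974584) = (-49 - 9/163)*(1/974584) = -7996/163*1/974584 = -1999/39714298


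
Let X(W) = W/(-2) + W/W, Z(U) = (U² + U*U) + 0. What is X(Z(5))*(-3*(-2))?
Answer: -144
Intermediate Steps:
Z(U) = 2*U² (Z(U) = (U² + U²) + 0 = 2*U² + 0 = 2*U²)
X(W) = 1 - W/2 (X(W) = W*(-½) + 1 = -W/2 + 1 = 1 - W/2)
X(Z(5))*(-3*(-2)) = (1 - 5²)*(-3*(-2)) = (1 - 25)*6 = -24*6 = -144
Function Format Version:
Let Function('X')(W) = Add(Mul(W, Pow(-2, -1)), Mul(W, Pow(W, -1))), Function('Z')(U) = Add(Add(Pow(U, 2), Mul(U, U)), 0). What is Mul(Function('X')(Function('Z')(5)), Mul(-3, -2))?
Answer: -144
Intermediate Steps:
Function('Z')(U) = Mul(2, Pow(U, 2)) (Function('Z')(U) = Add(Add(Pow(U, 2), Pow(U, 2)), 0) = Add(Mul(2, Pow(U, 2)), 0) = Mul(2, Pow(U, 2)))
Function('X')(W) = Add(1, Mul(Rational(-1, 2), W)) (Function('X')(W) = Add(Mul(W, Rational(-1, 2)), 1) = Add(Mul(Rational(-1, 2), W), 1) = Add(1, Mul(Rational(-1, 2), W)))
Mul(Function('X')(Function('Z')(5)), Mul(-3, -2)) = Mul(Add(1, Mul(Rational(-1, 2), Mul(2, Pow(5, 2)))), Mul(-3, -2)) = Mul(Add(1, Mul(Rational(-1, 2), Mul(2, 25))), 6) = Mul(Add(1, Mul(Rational(-1, 2), 50)), 6) = Mul(Add(1, -25), 6) = Mul(-24, 6) = -144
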